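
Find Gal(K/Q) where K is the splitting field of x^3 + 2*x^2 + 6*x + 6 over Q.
Gal(K/Q) = S_3 (symmetric group of order 6)

Compute the discriminant of x^3 + (2)*x^2 + (6)*x + (6): Δ = -588. Since Δ is not a rational square, the Galois group is not contained in A_3; it must be the full S_3 (irreducibility of the cubic rules out anything smaller).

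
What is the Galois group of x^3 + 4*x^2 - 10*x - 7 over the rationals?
Gal(K/Q) = S_3 (symmetric group of order 6)

Compute the discriminant of x^3 + (4)*x^2 + (-10)*x + (-7): Δ = 11109. Since Δ is not a rational square, the Galois group is not contained in A_3; it must be the full S_3 (irreducibility of the cubic rules out anything smaller).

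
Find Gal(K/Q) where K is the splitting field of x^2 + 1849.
Gal(K/Q) = Z/2Z (cyclic of order 2)

x^2 + 1849 is irreducible over Q since -1849 is not a rational square. The splitting field Q(sqrt(-1849)) has degree 2 over Q, and its unique nontrivial automorphism is sqrt(-1849) ↦ -sqrt(-1849). Hence Gal(Q(sqrt(-1849))/Q) = Z/2Z.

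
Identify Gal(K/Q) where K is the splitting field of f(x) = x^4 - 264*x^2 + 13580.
Gal(K/Q) = V_4 (Klein four-group, Z/2Z × Z/2Z)

f factors as (x^2 - 70)(x^2 - 194), so the splitting field is K = Q(sqrt(70), sqrt(194)). The elements 70, 194, 13580 are all non-squares in Q, so sqrt(70) and sqrt(194) generate independent quadratic extensions. Thus [K:Q] = 4 and Gal(K/Q) is generated by the two order-2 automorphisms sqrt(70) ↦ -sqrt(70) and sqrt(194) ↦ -sqrt(194), giving V_4.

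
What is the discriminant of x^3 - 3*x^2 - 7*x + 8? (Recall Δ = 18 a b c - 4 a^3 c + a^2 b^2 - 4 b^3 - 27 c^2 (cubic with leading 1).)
Δ = 3973

For x^3 + a x^2 + b x + c the discriminant is Δ = 18 a b c - 4 a^3 c + a^2 b^2 - 4 b^3 - 27 c^2.
Plug a = -3, b = -7, c = 8:
  18*(-3)*(-7)*(8) - 4*(-3)^3*(8) + (-3)^2*(-7)^2 - 4*(-7)^3 - 27*(8)^2
  = 3024 + (864) + 441 + (1372) + (-1728)
  = 3973.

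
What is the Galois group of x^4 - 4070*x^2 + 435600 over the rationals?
Gal(K/Q) = Z/2Z (cyclic of order 2)

f factors as (x^2 - 110)(x^2 - 3960), so the splitting field is K = Q(sqrt(110), sqrt(3960)). The squarefree part of 110 is 110 and the squarefree part of 3960 is also 110, so sqrt(110) and sqrt(3960) are both rational multiples of sqrt(110). Hence Q(sqrt(110)) = Q(sqrt(3960)) = Q(sqrt(110)), and the splitting field collapses to a single degree-2 extension with Galois group Z/2Z.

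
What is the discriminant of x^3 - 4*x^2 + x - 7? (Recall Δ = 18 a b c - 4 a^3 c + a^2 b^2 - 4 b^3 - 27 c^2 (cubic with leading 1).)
Δ = -2599

For x^3 + a x^2 + b x + c the discriminant is Δ = 18 a b c - 4 a^3 c + a^2 b^2 - 4 b^3 - 27 c^2.
Plug a = -4, b = 1, c = -7:
  18*(-4)*(1)*(-7) - 4*(-4)^3*(-7) + (-4)^2*(1)^2 - 4*(1)^3 - 27*(-7)^2
  = 504 + (-1792) + 16 + (-4) + (-1323)
  = -2599.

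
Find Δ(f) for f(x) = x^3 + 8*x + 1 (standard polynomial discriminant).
Δ = -2075

For a depressed cubic x^3 + p x + q the discriminant is Δ = -4 p^3 - 27 q^2 = -4*(8)^3 - 27*(1)^2 = -2048 - 27 = -2075.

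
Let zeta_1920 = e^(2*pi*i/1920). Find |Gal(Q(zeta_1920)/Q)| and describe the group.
|Gal(Q(zeta_1920)/Q)| = phi(1920) = 512; group ≅ (Z/1920Z)^* ≅ Z/2Z × Z/2Z × Z/4Z × Z/32Z

The n-th cyclotomic polynomial Φ_1920(x) is the minimal polynomial of zeta_1920 over Q and has degree phi(1920) = 512. So Q(zeta_1920) is a degree-512 Galois extension with Galois group (Z/1920Z)^*. By CRT, (Z/1920Z)^* ≅ (Z/128Z)^* × (Z/3Z)^* × (Z/5Z)^*. Each prime-power unit group is (Z/128Z)^* ≅ Z/2Z × Z/32Z; (Z/3Z)^* ≅ Z/2Z; (Z/5Z)^* ≅ Z/4Z. Hence Gal(Q(zeta_1920)/Q) ≅ Z/2Z × Z/2Z × Z/4Z × Z/32Z.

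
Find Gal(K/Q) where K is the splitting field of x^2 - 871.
Gal(K/Q) = Z/2Z (cyclic of order 2)

x^2 - 871 is irreducible over Q since 871 is not a rational square. The splitting field Q(sqrt(871)) has degree 2 over Q, and its unique nontrivial automorphism is sqrt(871) ↦ -sqrt(871). Hence Gal(Q(sqrt(871))/Q) = Z/2Z.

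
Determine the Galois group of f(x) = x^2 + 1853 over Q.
Gal(K/Q) = Z/2Z (cyclic of order 2)

x^2 + 1853 is irreducible over Q since -1853 is not a rational square. The splitting field Q(sqrt(-1853)) has degree 2 over Q, and its unique nontrivial automorphism is sqrt(-1853) ↦ -sqrt(-1853). Hence Gal(Q(sqrt(-1853))/Q) = Z/2Z.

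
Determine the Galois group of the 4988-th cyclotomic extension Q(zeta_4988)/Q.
|Gal(Q(zeta_4988)/Q)| = phi(4988) = 2352; group ≅ (Z/4988Z)^* ≅ Z/2Z × Z/28Z × Z/42Z

The n-th cyclotomic polynomial Φ_4988(x) is the minimal polynomial of zeta_4988 over Q and has degree phi(4988) = 2352. So Q(zeta_4988) is a degree-2352 Galois extension with Galois group (Z/4988Z)^*. By CRT, (Z/4988Z)^* ≅ (Z/4Z)^* × (Z/29Z)^* × (Z/43Z)^*. Each prime-power unit group is (Z/4Z)^* ≅ Z/2Z; (Z/29Z)^* ≅ Z/28Z; (Z/43Z)^* ≅ Z/42Z. Hence Gal(Q(zeta_4988)/Q) ≅ Z/2Z × Z/28Z × Z/42Z.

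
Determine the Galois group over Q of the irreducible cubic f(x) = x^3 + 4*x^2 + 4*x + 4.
Gal(K/Q) = S_3 (symmetric group of order 6)

Compute the discriminant of x^3 + (4)*x^2 + (4)*x + (4): Δ = -304. Since Δ is not a rational square, the Galois group is not contained in A_3; it must be the full S_3 (irreducibility of the cubic rules out anything smaller).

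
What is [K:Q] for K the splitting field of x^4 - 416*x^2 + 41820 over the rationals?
[K:Q] = 4

f factors as (x^2 - 246)(x^2 - 170); the splitting field is K = Q(sqrt(246), sqrt(170)). Since 246, 170, and 41820 are all non-squares in Q, the three subfields Q(sqrt(246)), Q(sqrt(170)), Q(sqrt(41820)) are distinct degree-2 extensions, so [K:Q] = 4 (Klein four Galois group).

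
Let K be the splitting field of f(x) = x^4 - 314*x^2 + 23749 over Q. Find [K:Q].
[K:Q] = 4

f factors as (x^2 - 187)(x^2 - 127); the splitting field is K = Q(sqrt(187), sqrt(127)). Since 187, 127, and 23749 are all non-squares in Q, the three subfields Q(sqrt(187)), Q(sqrt(127)), Q(sqrt(23749)) are distinct degree-2 extensions, so [K:Q] = 4 (Klein four Galois group).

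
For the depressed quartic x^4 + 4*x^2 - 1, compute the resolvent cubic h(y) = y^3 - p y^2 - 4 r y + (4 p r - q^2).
h(y) = y^3 - 4*y^2 + 4*y - 16

Identify coefficients: p = 4, q = 0, r = -1.
Plug into h(y) = y^3 - p y^2 - 4 r y + (4 p r - q^2):
  h(y) = y^3 - (4) y^2 - 4*(-1) y + (4*(4)*(-1) - (0)^2)
       = y^3 + (-4) y^2 + (4) y + (-16).
Simplifying: h(y) = y^3 - 4*y^2 + 4*y - 16.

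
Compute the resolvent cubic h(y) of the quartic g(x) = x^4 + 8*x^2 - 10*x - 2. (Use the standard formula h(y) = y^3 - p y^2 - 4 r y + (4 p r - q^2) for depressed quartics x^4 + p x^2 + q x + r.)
h(y) = y^3 - 8*y^2 + 8*y - 164

Identify coefficients: p = 8, q = -10, r = -2.
Plug into h(y) = y^3 - p y^2 - 4 r y + (4 p r - q^2):
  h(y) = y^3 - (8) y^2 - 4*(-2) y + (4*(8)*(-2) - (-10)^2)
       = y^3 + (-8) y^2 + (8) y + (-164).
Simplifying: h(y) = y^3 - 8*y^2 + 8*y - 164.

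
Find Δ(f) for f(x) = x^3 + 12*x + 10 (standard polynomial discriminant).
Δ = -9612

For a depressed cubic x^3 + p x + q the discriminant is Δ = -4 p^3 - 27 q^2 = -4*(12)^3 - 27*(10)^2 = -6912 - 2700 = -9612.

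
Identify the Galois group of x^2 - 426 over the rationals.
Gal(K/Q) = Z/2Z (cyclic of order 2)

x^2 - 426 is irreducible over Q since 426 is not a rational square. The splitting field Q(sqrt(426)) has degree 2 over Q, and its unique nontrivial automorphism is sqrt(426) ↦ -sqrt(426). Hence Gal(Q(sqrt(426))/Q) = Z/2Z.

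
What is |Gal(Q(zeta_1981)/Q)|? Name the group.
|Gal(Q(zeta_1981)/Q)| = phi(1981) = 1692; group ≅ (Z/1981Z)^* ≅ Z/6Z × Z/282Z

The n-th cyclotomic polynomial Φ_1981(x) is the minimal polynomial of zeta_1981 over Q and has degree phi(1981) = 1692. So Q(zeta_1981) is a degree-1692 Galois extension with Galois group (Z/1981Z)^*. By CRT, (Z/1981Z)^* ≅ (Z/7Z)^* × (Z/283Z)^*. Each prime-power unit group is (Z/7Z)^* ≅ Z/6Z; (Z/283Z)^* ≅ Z/282Z. Hence Gal(Q(zeta_1981)/Q) ≅ Z/6Z × Z/282Z.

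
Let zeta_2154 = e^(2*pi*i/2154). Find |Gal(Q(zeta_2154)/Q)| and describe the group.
|Gal(Q(zeta_2154)/Q)| = phi(2154) = 716; group ≅ (Z/2154Z)^* ≅ Z/2Z × Z/358Z

The n-th cyclotomic polynomial Φ_2154(x) is the minimal polynomial of zeta_2154 over Q and has degree phi(2154) = 716. So Q(zeta_2154) is a degree-716 Galois extension with Galois group (Z/2154Z)^*. By CRT, (Z/2154Z)^* ≅ (Z/2Z)^* × (Z/3Z)^* × (Z/359Z)^*. Each prime-power unit group is (Z/2Z)^* ≅ trivial group (order 1); (Z/3Z)^* ≅ Z/2Z; (Z/359Z)^* ≅ Z/358Z. Hence Gal(Q(zeta_2154)/Q) ≅ Z/2Z × Z/358Z.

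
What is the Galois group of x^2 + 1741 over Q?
Gal(K/Q) = Z/2Z (cyclic of order 2)

x^2 + 1741 is irreducible over Q since -1741 is not a rational square. The splitting field Q(sqrt(-1741)) has degree 2 over Q, and its unique nontrivial automorphism is sqrt(-1741) ↦ -sqrt(-1741). Hence Gal(Q(sqrt(-1741))/Q) = Z/2Z.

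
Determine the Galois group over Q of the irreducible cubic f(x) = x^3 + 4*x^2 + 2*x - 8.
Gal(K/Q) = S_3 (symmetric group of order 6)

Compute the discriminant of x^3 + (4)*x^2 + (2)*x + (-8): Δ = -800. Since Δ is not a rational square, the Galois group is not contained in A_3; it must be the full S_3 (irreducibility of the cubic rules out anything smaller).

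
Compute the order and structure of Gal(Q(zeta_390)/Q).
|Gal(Q(zeta_390)/Q)| = phi(390) = 96; group ≅ (Z/390Z)^* ≅ Z/2Z × Z/4Z × Z/12Z

The n-th cyclotomic polynomial Φ_390(x) is the minimal polynomial of zeta_390 over Q and has degree phi(390) = 96. So Q(zeta_390) is a degree-96 Galois extension with Galois group (Z/390Z)^*. By CRT, (Z/390Z)^* ≅ (Z/2Z)^* × (Z/3Z)^* × (Z/5Z)^* × (Z/13Z)^*. Each prime-power unit group is (Z/2Z)^* ≅ trivial group (order 1); (Z/3Z)^* ≅ Z/2Z; (Z/5Z)^* ≅ Z/4Z; (Z/13Z)^* ≅ Z/12Z. Hence Gal(Q(zeta_390)/Q) ≅ Z/2Z × Z/4Z × Z/12Z.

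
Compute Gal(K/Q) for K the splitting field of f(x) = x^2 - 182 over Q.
Gal(K/Q) = Z/2Z (cyclic of order 2)

x^2 - 182 is irreducible over Q since 182 is not a rational square. The splitting field Q(sqrt(182)) has degree 2 over Q, and its unique nontrivial automorphism is sqrt(182) ↦ -sqrt(182). Hence Gal(Q(sqrt(182))/Q) = Z/2Z.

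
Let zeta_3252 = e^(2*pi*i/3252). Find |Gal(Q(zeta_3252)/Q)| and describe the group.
|Gal(Q(zeta_3252)/Q)| = phi(3252) = 1080; group ≅ (Z/3252Z)^* ≅ Z/2Z × Z/2Z × Z/270Z

The n-th cyclotomic polynomial Φ_3252(x) is the minimal polynomial of zeta_3252 over Q and has degree phi(3252) = 1080. So Q(zeta_3252) is a degree-1080 Galois extension with Galois group (Z/3252Z)^*. By CRT, (Z/3252Z)^* ≅ (Z/4Z)^* × (Z/3Z)^* × (Z/271Z)^*. Each prime-power unit group is (Z/4Z)^* ≅ Z/2Z; (Z/3Z)^* ≅ Z/2Z; (Z/271Z)^* ≅ Z/270Z. Hence Gal(Q(zeta_3252)/Q) ≅ Z/2Z × Z/2Z × Z/270Z.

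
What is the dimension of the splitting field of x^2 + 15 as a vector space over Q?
[K:Q] = 2

The discriminant of x^2 + (0)*x + (15) is b^2 - 4c = 0 - (60) = -60. Since -60 is not a perfect square in Q, the polynomial is irreducible over Q. Its two roots generate a degree-2 extension, so [K:Q] = 2.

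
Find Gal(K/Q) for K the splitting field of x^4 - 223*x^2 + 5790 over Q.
Gal(K/Q) = V_4 (Klein four-group, Z/2Z × Z/2Z)

f factors as (x^2 - 30)(x^2 - 193), so the splitting field is K = Q(sqrt(30), sqrt(193)). The elements 30, 193, 5790 are all non-squares in Q, so sqrt(30) and sqrt(193) generate independent quadratic extensions. Thus [K:Q] = 4 and Gal(K/Q) is generated by the two order-2 automorphisms sqrt(30) ↦ -sqrt(30) and sqrt(193) ↦ -sqrt(193), giving V_4.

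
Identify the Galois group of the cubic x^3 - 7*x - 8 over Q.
Gal(K/Q) = S_3 (symmetric group of order 6)

Compute the discriminant of x^3 + (0)*x^2 + (-7)*x + (-8): Δ = -356. Since Δ is not a rational square, the Galois group is not contained in A_3; it must be the full S_3 (irreducibility of the cubic rules out anything smaller).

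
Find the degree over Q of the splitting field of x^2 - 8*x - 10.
[K:Q] = 2

The discriminant of x^2 + (-8)*x + (-10) is b^2 - 4c = 64 - (-40) = 104. Since 104 is not a perfect square in Q, the polynomial is irreducible over Q. Its two roots generate a degree-2 extension, so [K:Q] = 2.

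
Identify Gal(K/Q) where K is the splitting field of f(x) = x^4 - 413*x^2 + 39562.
Gal(K/Q) = V_4 (Klein four-group, Z/2Z × Z/2Z)

f factors as (x^2 - 262)(x^2 - 151), so the splitting field is K = Q(sqrt(262), sqrt(151)). The elements 262, 151, 39562 are all non-squares in Q, so sqrt(262) and sqrt(151) generate independent quadratic extensions. Thus [K:Q] = 4 and Gal(K/Q) is generated by the two order-2 automorphisms sqrt(262) ↦ -sqrt(262) and sqrt(151) ↦ -sqrt(151), giving V_4.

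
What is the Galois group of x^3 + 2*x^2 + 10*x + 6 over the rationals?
Gal(K/Q) = S_3 (symmetric group of order 6)

Compute the discriminant of x^3 + (2)*x^2 + (10)*x + (6): Δ = -2604. Since Δ is not a rational square, the Galois group is not contained in A_3; it must be the full S_3 (irreducibility of the cubic rules out anything smaller).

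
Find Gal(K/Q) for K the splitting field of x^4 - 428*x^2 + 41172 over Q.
Gal(K/Q) = V_4 (Klein four-group, Z/2Z × Z/2Z)

f factors as (x^2 - 282)(x^2 - 146), so the splitting field is K = Q(sqrt(282), sqrt(146)). The elements 282, 146, 41172 are all non-squares in Q, so sqrt(282) and sqrt(146) generate independent quadratic extensions. Thus [K:Q] = 4 and Gal(K/Q) is generated by the two order-2 automorphisms sqrt(282) ↦ -sqrt(282) and sqrt(146) ↦ -sqrt(146), giving V_4.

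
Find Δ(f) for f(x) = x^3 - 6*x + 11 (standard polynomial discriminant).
Δ = -2403

For a depressed cubic x^3 + p x + q the discriminant is Δ = -4 p^3 - 27 q^2 = -4*(-6)^3 - 27*(11)^2 = 864 - 3267 = -2403.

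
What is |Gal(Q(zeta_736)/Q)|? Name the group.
|Gal(Q(zeta_736)/Q)| = phi(736) = 352; group ≅ (Z/736Z)^* ≅ Z/2Z × Z/8Z × Z/22Z

The n-th cyclotomic polynomial Φ_736(x) is the minimal polynomial of zeta_736 over Q and has degree phi(736) = 352. So Q(zeta_736) is a degree-352 Galois extension with Galois group (Z/736Z)^*. By CRT, (Z/736Z)^* ≅ (Z/32Z)^* × (Z/23Z)^*. Each prime-power unit group is (Z/32Z)^* ≅ Z/2Z × Z/8Z; (Z/23Z)^* ≅ Z/22Z. Hence Gal(Q(zeta_736)/Q) ≅ Z/2Z × Z/8Z × Z/22Z.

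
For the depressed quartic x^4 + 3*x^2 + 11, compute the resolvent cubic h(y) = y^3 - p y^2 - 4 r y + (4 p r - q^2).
h(y) = y^3 - 3*y^2 - 44*y + 132

Identify coefficients: p = 3, q = 0, r = 11.
Plug into h(y) = y^3 - p y^2 - 4 r y + (4 p r - q^2):
  h(y) = y^3 - (3) y^2 - 4*(11) y + (4*(3)*(11) - (0)^2)
       = y^3 + (-3) y^2 + (-44) y + (132).
Simplifying: h(y) = y^3 - 3*y^2 - 44*y + 132.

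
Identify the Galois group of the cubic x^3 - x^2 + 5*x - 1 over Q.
Gal(K/Q) = S_3 (symmetric group of order 6)

Compute the discriminant of x^3 + (-1)*x^2 + (5)*x + (-1): Δ = -416. Since Δ is not a rational square, the Galois group is not contained in A_3; it must be the full S_3 (irreducibility of the cubic rules out anything smaller).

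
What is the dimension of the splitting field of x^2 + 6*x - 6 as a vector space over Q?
[K:Q] = 2

The discriminant of x^2 + (6)*x + (-6) is b^2 - 4c = 36 - (-24) = 60. Since 60 is not a perfect square in Q, the polynomial is irreducible over Q. Its two roots generate a degree-2 extension, so [K:Q] = 2.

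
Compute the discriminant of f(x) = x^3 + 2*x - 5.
Δ = -707

For a depressed cubic x^3 + p x + q the discriminant is Δ = -4 p^3 - 27 q^2 = -4*(2)^3 - 27*(-5)^2 = -32 - 675 = -707.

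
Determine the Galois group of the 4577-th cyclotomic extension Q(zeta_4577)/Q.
|Gal(Q(zeta_4577)/Q)| = phi(4577) = 4356; group ≅ (Z/4577Z)^* ≅ Z/22Z × Z/198Z

The n-th cyclotomic polynomial Φ_4577(x) is the minimal polynomial of zeta_4577 over Q and has degree phi(4577) = 4356. So Q(zeta_4577) is a degree-4356 Galois extension with Galois group (Z/4577Z)^*. By CRT, (Z/4577Z)^* ≅ (Z/23Z)^* × (Z/199Z)^*. Each prime-power unit group is (Z/23Z)^* ≅ Z/22Z; (Z/199Z)^* ≅ Z/198Z. Hence Gal(Q(zeta_4577)/Q) ≅ Z/22Z × Z/198Z.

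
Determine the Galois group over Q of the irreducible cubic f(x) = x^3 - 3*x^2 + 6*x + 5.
Gal(K/Q) = S_3 (symmetric group of order 6)

Compute the discriminant of x^3 + (-3)*x^2 + (6)*x + (5): Δ = -2295. Since Δ is not a rational square, the Galois group is not contained in A_3; it must be the full S_3 (irreducibility of the cubic rules out anything smaller).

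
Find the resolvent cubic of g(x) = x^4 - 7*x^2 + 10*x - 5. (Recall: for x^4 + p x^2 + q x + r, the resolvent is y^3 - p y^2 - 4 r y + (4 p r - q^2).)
h(y) = y^3 + 7*y^2 + 20*y + 40

Identify coefficients: p = -7, q = 10, r = -5.
Plug into h(y) = y^3 - p y^2 - 4 r y + (4 p r - q^2):
  h(y) = y^3 - (-7) y^2 - 4*(-5) y + (4*(-7)*(-5) - (10)^2)
       = y^3 + (7) y^2 + (20) y + (40).
Simplifying: h(y) = y^3 + 7*y^2 + 20*y + 40.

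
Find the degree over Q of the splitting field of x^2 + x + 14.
[K:Q] = 2

The discriminant of x^2 + (1)*x + (14) is b^2 - 4c = 1 - (56) = -55. Since -55 is not a perfect square in Q, the polynomial is irreducible over Q. Its two roots generate a degree-2 extension, so [K:Q] = 2.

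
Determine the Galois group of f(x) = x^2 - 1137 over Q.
Gal(K/Q) = Z/2Z (cyclic of order 2)

x^2 - 1137 is irreducible over Q since 1137 is not a rational square. The splitting field Q(sqrt(1137)) has degree 2 over Q, and its unique nontrivial automorphism is sqrt(1137) ↦ -sqrt(1137). Hence Gal(Q(sqrt(1137))/Q) = Z/2Z.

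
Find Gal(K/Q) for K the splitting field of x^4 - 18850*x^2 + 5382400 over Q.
Gal(K/Q) = Z/2Z (cyclic of order 2)

f factors as (x^2 - 18560)(x^2 - 290), so the splitting field is K = Q(sqrt(18560), sqrt(290)). The squarefree part of 18560 is 290 and the squarefree part of 290 is also 290, so sqrt(18560) and sqrt(290) are both rational multiples of sqrt(290). Hence Q(sqrt(18560)) = Q(sqrt(290)) = Q(sqrt(290)), and the splitting field collapses to a single degree-2 extension with Galois group Z/2Z.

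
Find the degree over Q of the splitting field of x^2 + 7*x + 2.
[K:Q] = 2

The discriminant of x^2 + (7)*x + (2) is b^2 - 4c = 49 - (8) = 41. Since 41 is not a perfect square in Q, the polynomial is irreducible over Q. Its two roots generate a degree-2 extension, so [K:Q] = 2.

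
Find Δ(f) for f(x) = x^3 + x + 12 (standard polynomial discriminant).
Δ = -3892

For a depressed cubic x^3 + p x + q the discriminant is Δ = -4 p^3 - 27 q^2 = -4*(1)^3 - 27*(12)^2 = -4 - 3888 = -3892.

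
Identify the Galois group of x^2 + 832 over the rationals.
Gal(K/Q) = Z/2Z (cyclic of order 2)

x^2 + 832 is irreducible over Q since -832 is not a rational square. The splitting field Q(sqrt(-832)) has degree 2 over Q, and its unique nontrivial automorphism is sqrt(-832) ↦ -sqrt(-832). Hence Gal(Q(sqrt(-832))/Q) = Z/2Z.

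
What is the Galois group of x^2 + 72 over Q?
Gal(K/Q) = Z/2Z (cyclic of order 2)

x^2 + 72 is irreducible over Q since -72 is not a rational square. The splitting field Q(sqrt(-72)) has degree 2 over Q, and its unique nontrivial automorphism is sqrt(-72) ↦ -sqrt(-72). Hence Gal(Q(sqrt(-72))/Q) = Z/2Z.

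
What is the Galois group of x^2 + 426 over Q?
Gal(K/Q) = Z/2Z (cyclic of order 2)

x^2 + 426 is irreducible over Q since -426 is not a rational square. The splitting field Q(sqrt(-426)) has degree 2 over Q, and its unique nontrivial automorphism is sqrt(-426) ↦ -sqrt(-426). Hence Gal(Q(sqrt(-426))/Q) = Z/2Z.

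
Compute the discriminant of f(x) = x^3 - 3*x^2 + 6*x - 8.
Δ = -540

For x^3 + a x^2 + b x + c the discriminant is Δ = 18 a b c - 4 a^3 c + a^2 b^2 - 4 b^3 - 27 c^2.
Plug a = -3, b = 6, c = -8:
  18*(-3)*(6)*(-8) - 4*(-3)^3*(-8) + (-3)^2*(6)^2 - 4*(6)^3 - 27*(-8)^2
  = 2592 + (-864) + 324 + (-864) + (-1728)
  = -540.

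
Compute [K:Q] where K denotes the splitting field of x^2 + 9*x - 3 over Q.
[K:Q] = 2

The discriminant of x^2 + (9)*x + (-3) is b^2 - 4c = 81 - (-12) = 93. Since 93 is not a perfect square in Q, the polynomial is irreducible over Q. Its two roots generate a degree-2 extension, so [K:Q] = 2.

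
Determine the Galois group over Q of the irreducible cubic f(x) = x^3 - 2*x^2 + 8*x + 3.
Gal(K/Q) = S_3 (symmetric group of order 6)

Compute the discriminant of x^3 + (-2)*x^2 + (8)*x + (3): Δ = -2803. Since Δ is not a rational square, the Galois group is not contained in A_3; it must be the full S_3 (irreducibility of the cubic rules out anything smaller).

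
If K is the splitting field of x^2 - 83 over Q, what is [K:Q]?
[K:Q] = 2

The polynomial x^2 - 83 is irreducible over Q since 83 is not a perfect square. Its splitting field is Q(sqrt(83)), which has degree 2 over Q.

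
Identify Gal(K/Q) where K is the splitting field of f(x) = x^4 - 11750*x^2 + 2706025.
Gal(K/Q) = Z/2Z (cyclic of order 2)

f factors as (x^2 - 11515)(x^2 - 235), so the splitting field is K = Q(sqrt(11515), sqrt(235)). The squarefree part of 11515 is 235 and the squarefree part of 235 is also 235, so sqrt(11515) and sqrt(235) are both rational multiples of sqrt(235). Hence Q(sqrt(11515)) = Q(sqrt(235)) = Q(sqrt(235)), and the splitting field collapses to a single degree-2 extension with Galois group Z/2Z.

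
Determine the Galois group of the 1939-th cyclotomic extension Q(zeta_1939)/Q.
|Gal(Q(zeta_1939)/Q)| = phi(1939) = 1656; group ≅ (Z/1939Z)^* ≅ Z/6Z × Z/276Z

The n-th cyclotomic polynomial Φ_1939(x) is the minimal polynomial of zeta_1939 over Q and has degree phi(1939) = 1656. So Q(zeta_1939) is a degree-1656 Galois extension with Galois group (Z/1939Z)^*. By CRT, (Z/1939Z)^* ≅ (Z/7Z)^* × (Z/277Z)^*. Each prime-power unit group is (Z/7Z)^* ≅ Z/6Z; (Z/277Z)^* ≅ Z/276Z. Hence Gal(Q(zeta_1939)/Q) ≅ Z/6Z × Z/276Z.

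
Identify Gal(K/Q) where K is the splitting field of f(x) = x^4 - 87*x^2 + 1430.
Gal(K/Q) = V_4 (Klein four-group, Z/2Z × Z/2Z)

f factors as (x^2 - 22)(x^2 - 65), so the splitting field is K = Q(sqrt(22), sqrt(65)). The elements 22, 65, 1430 are all non-squares in Q, so sqrt(22) and sqrt(65) generate independent quadratic extensions. Thus [K:Q] = 4 and Gal(K/Q) is generated by the two order-2 automorphisms sqrt(22) ↦ -sqrt(22) and sqrt(65) ↦ -sqrt(65), giving V_4.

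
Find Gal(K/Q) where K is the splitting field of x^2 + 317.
Gal(K/Q) = Z/2Z (cyclic of order 2)

x^2 + 317 is irreducible over Q since -317 is not a rational square. The splitting field Q(sqrt(-317)) has degree 2 over Q, and its unique nontrivial automorphism is sqrt(-317) ↦ -sqrt(-317). Hence Gal(Q(sqrt(-317))/Q) = Z/2Z.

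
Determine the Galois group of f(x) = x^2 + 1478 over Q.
Gal(K/Q) = Z/2Z (cyclic of order 2)

x^2 + 1478 is irreducible over Q since -1478 is not a rational square. The splitting field Q(sqrt(-1478)) has degree 2 over Q, and its unique nontrivial automorphism is sqrt(-1478) ↦ -sqrt(-1478). Hence Gal(Q(sqrt(-1478))/Q) = Z/2Z.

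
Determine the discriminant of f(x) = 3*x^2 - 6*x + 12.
Δ = -108

For a quadratic a x^2 + b x + c the discriminant is Δ = b^2 - 4ac = (-6)^2 - 4*(3)*(12) = 36 - (144) = -108.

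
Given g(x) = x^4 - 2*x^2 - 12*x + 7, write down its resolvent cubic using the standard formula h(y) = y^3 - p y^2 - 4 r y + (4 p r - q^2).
h(y) = y^3 + 2*y^2 - 28*y - 200

Identify coefficients: p = -2, q = -12, r = 7.
Plug into h(y) = y^3 - p y^2 - 4 r y + (4 p r - q^2):
  h(y) = y^3 - (-2) y^2 - 4*(7) y + (4*(-2)*(7) - (-12)^2)
       = y^3 + (2) y^2 + (-28) y + (-200).
Simplifying: h(y) = y^3 + 2*y^2 - 28*y - 200.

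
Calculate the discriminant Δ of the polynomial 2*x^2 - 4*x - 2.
Δ = 32

For a quadratic a x^2 + b x + c the discriminant is Δ = b^2 - 4ac = (-4)^2 - 4*(2)*(-2) = 16 - (-16) = 32.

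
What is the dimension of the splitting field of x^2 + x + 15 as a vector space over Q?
[K:Q] = 2

The discriminant of x^2 + (1)*x + (15) is b^2 - 4c = 1 - (60) = -59. Since -59 is not a perfect square in Q, the polynomial is irreducible over Q. Its two roots generate a degree-2 extension, so [K:Q] = 2.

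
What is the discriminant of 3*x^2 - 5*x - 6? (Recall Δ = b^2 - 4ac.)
Δ = 97

For a quadratic a x^2 + b x + c the discriminant is Δ = b^2 - 4ac = (-5)^2 - 4*(3)*(-6) = 25 - (-72) = 97.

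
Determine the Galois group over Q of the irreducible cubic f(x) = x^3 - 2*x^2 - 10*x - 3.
Gal(K/Q) = S_3 (symmetric group of order 6)

Compute the discriminant of x^3 + (-2)*x^2 + (-10)*x + (-3): Δ = 2981. Since Δ is not a rational square, the Galois group is not contained in A_3; it must be the full S_3 (irreducibility of the cubic rules out anything smaller).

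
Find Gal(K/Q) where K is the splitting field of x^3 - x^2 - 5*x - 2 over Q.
Gal(K/Q) = S_3 (symmetric group of order 6)

Compute the discriminant of x^3 + (-1)*x^2 + (-5)*x + (-2): Δ = 229. Since Δ is not a rational square, the Galois group is not contained in A_3; it must be the full S_3 (irreducibility of the cubic rules out anything smaller).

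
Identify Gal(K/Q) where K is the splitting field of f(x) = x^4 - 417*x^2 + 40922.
Gal(K/Q) = V_4 (Klein four-group, Z/2Z × Z/2Z)

f factors as (x^2 - 158)(x^2 - 259), so the splitting field is K = Q(sqrt(158), sqrt(259)). The elements 158, 259, 40922 are all non-squares in Q, so sqrt(158) and sqrt(259) generate independent quadratic extensions. Thus [K:Q] = 4 and Gal(K/Q) is generated by the two order-2 automorphisms sqrt(158) ↦ -sqrt(158) and sqrt(259) ↦ -sqrt(259), giving V_4.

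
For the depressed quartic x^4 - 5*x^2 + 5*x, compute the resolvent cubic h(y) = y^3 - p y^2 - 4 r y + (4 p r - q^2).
h(y) = y^3 + 5*y^2 - 25

Identify coefficients: p = -5, q = 5, r = 0.
Plug into h(y) = y^3 - p y^2 - 4 r y + (4 p r - q^2):
  h(y) = y^3 - (-5) y^2 - 4*(0) y + (4*(-5)*(0) - (5)^2)
       = y^3 + (5) y^2 + (0) y + (-25).
Simplifying: h(y) = y^3 + 5*y^2 - 25.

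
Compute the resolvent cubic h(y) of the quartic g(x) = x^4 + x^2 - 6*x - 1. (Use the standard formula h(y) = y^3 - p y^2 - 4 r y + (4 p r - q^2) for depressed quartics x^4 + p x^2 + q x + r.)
h(y) = y^3 - y^2 + 4*y - 40

Identify coefficients: p = 1, q = -6, r = -1.
Plug into h(y) = y^3 - p y^2 - 4 r y + (4 p r - q^2):
  h(y) = y^3 - (1) y^2 - 4*(-1) y + (4*(1)*(-1) - (-6)^2)
       = y^3 + (-1) y^2 + (4) y + (-40).
Simplifying: h(y) = y^3 - y^2 + 4*y - 40.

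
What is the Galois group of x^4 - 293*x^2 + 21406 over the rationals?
Gal(K/Q) = V_4 (Klein four-group, Z/2Z × Z/2Z)

f factors as (x^2 - 139)(x^2 - 154), so the splitting field is K = Q(sqrt(139), sqrt(154)). The elements 139, 154, 21406 are all non-squares in Q, so sqrt(139) and sqrt(154) generate independent quadratic extensions. Thus [K:Q] = 4 and Gal(K/Q) is generated by the two order-2 automorphisms sqrt(139) ↦ -sqrt(139) and sqrt(154) ↦ -sqrt(154), giving V_4.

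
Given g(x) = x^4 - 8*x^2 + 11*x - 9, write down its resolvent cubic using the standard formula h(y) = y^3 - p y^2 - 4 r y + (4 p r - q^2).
h(y) = y^3 + 8*y^2 + 36*y + 167

Identify coefficients: p = -8, q = 11, r = -9.
Plug into h(y) = y^3 - p y^2 - 4 r y + (4 p r - q^2):
  h(y) = y^3 - (-8) y^2 - 4*(-9) y + (4*(-8)*(-9) - (11)^2)
       = y^3 + (8) y^2 + (36) y + (167).
Simplifying: h(y) = y^3 + 8*y^2 + 36*y + 167.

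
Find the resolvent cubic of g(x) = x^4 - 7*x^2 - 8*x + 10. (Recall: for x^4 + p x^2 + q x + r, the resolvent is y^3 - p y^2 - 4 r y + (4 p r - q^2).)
h(y) = y^3 + 7*y^2 - 40*y - 344

Identify coefficients: p = -7, q = -8, r = 10.
Plug into h(y) = y^3 - p y^2 - 4 r y + (4 p r - q^2):
  h(y) = y^3 - (-7) y^2 - 4*(10) y + (4*(-7)*(10) - (-8)^2)
       = y^3 + (7) y^2 + (-40) y + (-344).
Simplifying: h(y) = y^3 + 7*y^2 - 40*y - 344.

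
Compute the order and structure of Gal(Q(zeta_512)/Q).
|Gal(Q(zeta_512)/Q)| = phi(512) = 256; group ≅ (Z/512Z)^* ≅ Z/2Z × Z/128Z

The n-th cyclotomic polynomial Φ_512(x) is the minimal polynomial of zeta_512 over Q and has degree phi(512) = 256. So Q(zeta_512) is a degree-256 Galois extension with Galois group (Z/512Z)^*. (Z/512Z)^* for n = 2^9 is Z/2Z × Z/2^7Z (not cyclic). Hence Gal(Q(zeta_512)/Q) ≅ Z/2Z × Z/128Z.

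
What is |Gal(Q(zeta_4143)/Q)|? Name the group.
|Gal(Q(zeta_4143)/Q)| = phi(4143) = 2760; group ≅ (Z/4143Z)^* ≅ Z/2Z × Z/1380Z

The n-th cyclotomic polynomial Φ_4143(x) is the minimal polynomial of zeta_4143 over Q and has degree phi(4143) = 2760. So Q(zeta_4143) is a degree-2760 Galois extension with Galois group (Z/4143Z)^*. By CRT, (Z/4143Z)^* ≅ (Z/3Z)^* × (Z/1381Z)^*. Each prime-power unit group is (Z/3Z)^* ≅ Z/2Z; (Z/1381Z)^* ≅ Z/1380Z. Hence Gal(Q(zeta_4143)/Q) ≅ Z/2Z × Z/1380Z.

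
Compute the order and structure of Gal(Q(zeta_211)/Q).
|Gal(Q(zeta_211)/Q)| = phi(211) = 210; group ≅ (Z/211Z)^* ≅ Z/210Z

The n-th cyclotomic polynomial Φ_211(x) is the minimal polynomial of zeta_211 over Q and has degree phi(211) = 210. So Q(zeta_211) is a degree-210 Galois extension with Galois group (Z/211Z)^*. (Z/211Z)^* is cyclic since 211 is an odd prime power (or 4). Hence Gal(Q(zeta_211)/Q) ≅ Z/210Z.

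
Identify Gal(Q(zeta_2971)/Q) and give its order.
|Gal(Q(zeta_2971)/Q)| = phi(2971) = 2970; group ≅ (Z/2971Z)^* ≅ Z/2970Z

The n-th cyclotomic polynomial Φ_2971(x) is the minimal polynomial of zeta_2971 over Q and has degree phi(2971) = 2970. So Q(zeta_2971) is a degree-2970 Galois extension with Galois group (Z/2971Z)^*. (Z/2971Z)^* is cyclic since 2971 is an odd prime power (or 4). Hence Gal(Q(zeta_2971)/Q) ≅ Z/2970Z.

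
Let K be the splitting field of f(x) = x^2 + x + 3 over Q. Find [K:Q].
[K:Q] = 2

The discriminant of x^2 + (1)*x + (3) is b^2 - 4c = 1 - (12) = -11. Since -11 is not a perfect square in Q, the polynomial is irreducible over Q. Its two roots generate a degree-2 extension, so [K:Q] = 2.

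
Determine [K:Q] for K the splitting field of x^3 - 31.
[K:Q] = 6

x^3 - 31 has one real root r = 31^(1/3) and two complex roots r*zeta_3, r*zeta_3^2 where zeta_3 = e^(2*pi*i/3). The splitting field is Q(r, zeta_3). [Q(r):Q] = 3 and [Q(zeta_3):Q] = 2 with gcd = 1, so [Q(r, zeta_3):Q] = 3 * 2 = 6.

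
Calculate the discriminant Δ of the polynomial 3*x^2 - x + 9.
Δ = -107

For a quadratic a x^2 + b x + c the discriminant is Δ = b^2 - 4ac = (-1)^2 - 4*(3)*(9) = 1 - (108) = -107.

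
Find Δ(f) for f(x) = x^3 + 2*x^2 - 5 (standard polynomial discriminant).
Δ = -515

For x^3 + a x^2 + b x + c the discriminant is Δ = 18 a b c - 4 a^3 c + a^2 b^2 - 4 b^3 - 27 c^2.
Plug a = 2, b = 0, c = -5:
  18*(2)*(0)*(-5) - 4*(2)^3*(-5) + (2)^2*(0)^2 - 4*(0)^3 - 27*(-5)^2
  = 0 + (160) + 0 + (0) + (-675)
  = -515.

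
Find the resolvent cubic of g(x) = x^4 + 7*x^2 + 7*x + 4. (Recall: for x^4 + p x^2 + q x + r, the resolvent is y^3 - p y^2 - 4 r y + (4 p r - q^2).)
h(y) = y^3 - 7*y^2 - 16*y + 63

Identify coefficients: p = 7, q = 7, r = 4.
Plug into h(y) = y^3 - p y^2 - 4 r y + (4 p r - q^2):
  h(y) = y^3 - (7) y^2 - 4*(4) y + (4*(7)*(4) - (7)^2)
       = y^3 + (-7) y^2 + (-16) y + (63).
Simplifying: h(y) = y^3 - 7*y^2 - 16*y + 63.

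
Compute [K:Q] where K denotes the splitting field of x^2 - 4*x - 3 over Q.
[K:Q] = 2

The discriminant of x^2 + (-4)*x + (-3) is b^2 - 4c = 16 - (-12) = 28. Since 28 is not a perfect square in Q, the polynomial is irreducible over Q. Its two roots generate a degree-2 extension, so [K:Q] = 2.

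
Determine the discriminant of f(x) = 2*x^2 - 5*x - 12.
Δ = 121

For a quadratic a x^2 + b x + c the discriminant is Δ = b^2 - 4ac = (-5)^2 - 4*(2)*(-12) = 25 - (-96) = 121.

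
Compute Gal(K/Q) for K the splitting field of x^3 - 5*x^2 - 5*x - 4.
Gal(K/Q) = S_3 (symmetric group of order 6)

Compute the discriminant of x^3 + (-5)*x^2 + (-5)*x + (-4): Δ = -3107. Since Δ is not a rational square, the Galois group is not contained in A_3; it must be the full S_3 (irreducibility of the cubic rules out anything smaller).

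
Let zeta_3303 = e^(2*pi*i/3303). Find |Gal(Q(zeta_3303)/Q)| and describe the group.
|Gal(Q(zeta_3303)/Q)| = phi(3303) = 2196; group ≅ (Z/3303Z)^* ≅ Z/6Z × Z/366Z

The n-th cyclotomic polynomial Φ_3303(x) is the minimal polynomial of zeta_3303 over Q and has degree phi(3303) = 2196. So Q(zeta_3303) is a degree-2196 Galois extension with Galois group (Z/3303Z)^*. By CRT, (Z/3303Z)^* ≅ (Z/9Z)^* × (Z/367Z)^*. Each prime-power unit group is (Z/9Z)^* ≅ Z/6Z; (Z/367Z)^* ≅ Z/366Z. Hence Gal(Q(zeta_3303)/Q) ≅ Z/6Z × Z/366Z.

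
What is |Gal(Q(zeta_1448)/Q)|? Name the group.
|Gal(Q(zeta_1448)/Q)| = phi(1448) = 720; group ≅ (Z/1448Z)^* ≅ Z/2Z × Z/2Z × Z/180Z

The n-th cyclotomic polynomial Φ_1448(x) is the minimal polynomial of zeta_1448 over Q and has degree phi(1448) = 720. So Q(zeta_1448) is a degree-720 Galois extension with Galois group (Z/1448Z)^*. By CRT, (Z/1448Z)^* ≅ (Z/8Z)^* × (Z/181Z)^*. Each prime-power unit group is (Z/8Z)^* ≅ Z/2Z × Z/2Z; (Z/181Z)^* ≅ Z/180Z. Hence Gal(Q(zeta_1448)/Q) ≅ Z/2Z × Z/2Z × Z/180Z.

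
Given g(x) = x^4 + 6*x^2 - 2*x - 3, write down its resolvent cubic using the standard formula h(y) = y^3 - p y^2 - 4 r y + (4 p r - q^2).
h(y) = y^3 - 6*y^2 + 12*y - 76

Identify coefficients: p = 6, q = -2, r = -3.
Plug into h(y) = y^3 - p y^2 - 4 r y + (4 p r - q^2):
  h(y) = y^3 - (6) y^2 - 4*(-3) y + (4*(6)*(-3) - (-2)^2)
       = y^3 + (-6) y^2 + (12) y + (-76).
Simplifying: h(y) = y^3 - 6*y^2 + 12*y - 76.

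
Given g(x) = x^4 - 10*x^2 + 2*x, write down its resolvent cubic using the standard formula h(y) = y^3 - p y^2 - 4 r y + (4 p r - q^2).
h(y) = y^3 + 10*y^2 - 4

Identify coefficients: p = -10, q = 2, r = 0.
Plug into h(y) = y^3 - p y^2 - 4 r y + (4 p r - q^2):
  h(y) = y^3 - (-10) y^2 - 4*(0) y + (4*(-10)*(0) - (2)^2)
       = y^3 + (10) y^2 + (0) y + (-4).
Simplifying: h(y) = y^3 + 10*y^2 - 4.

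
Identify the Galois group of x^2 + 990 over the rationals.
Gal(K/Q) = Z/2Z (cyclic of order 2)

x^2 + 990 is irreducible over Q since -990 is not a rational square. The splitting field Q(sqrt(-990)) has degree 2 over Q, and its unique nontrivial automorphism is sqrt(-990) ↦ -sqrt(-990). Hence Gal(Q(sqrt(-990))/Q) = Z/2Z.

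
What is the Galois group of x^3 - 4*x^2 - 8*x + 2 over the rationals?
Gal(K/Q) = S_3 (symmetric group of order 6)

Compute the discriminant of x^3 + (-4)*x^2 + (-8)*x + (2): Δ = 4628. Since Δ is not a rational square, the Galois group is not contained in A_3; it must be the full S_3 (irreducibility of the cubic rules out anything smaller).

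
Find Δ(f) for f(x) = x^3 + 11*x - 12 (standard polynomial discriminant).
Δ = -9212

For a depressed cubic x^3 + p x + q the discriminant is Δ = -4 p^3 - 27 q^2 = -4*(11)^3 - 27*(-12)^2 = -5324 - 3888 = -9212.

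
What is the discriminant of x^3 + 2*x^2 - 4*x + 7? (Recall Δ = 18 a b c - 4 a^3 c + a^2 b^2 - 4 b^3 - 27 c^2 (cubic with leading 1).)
Δ = -2235

For x^3 + a x^2 + b x + c the discriminant is Δ = 18 a b c - 4 a^3 c + a^2 b^2 - 4 b^3 - 27 c^2.
Plug a = 2, b = -4, c = 7:
  18*(2)*(-4)*(7) - 4*(2)^3*(7) + (2)^2*(-4)^2 - 4*(-4)^3 - 27*(7)^2
  = -1008 + (-224) + 64 + (256) + (-1323)
  = -2235.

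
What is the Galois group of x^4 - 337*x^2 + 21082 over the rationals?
Gal(K/Q) = V_4 (Klein four-group, Z/2Z × Z/2Z)

f factors as (x^2 - 254)(x^2 - 83), so the splitting field is K = Q(sqrt(254), sqrt(83)). The elements 254, 83, 21082 are all non-squares in Q, so sqrt(254) and sqrt(83) generate independent quadratic extensions. Thus [K:Q] = 4 and Gal(K/Q) is generated by the two order-2 automorphisms sqrt(254) ↦ -sqrt(254) and sqrt(83) ↦ -sqrt(83), giving V_4.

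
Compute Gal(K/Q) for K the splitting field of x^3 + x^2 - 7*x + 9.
Gal(K/Q) = S_3 (symmetric group of order 6)

Compute the discriminant of x^3 + (1)*x^2 + (-7)*x + (9): Δ = -1936. Since Δ is not a rational square, the Galois group is not contained in A_3; it must be the full S_3 (irreducibility of the cubic rules out anything smaller).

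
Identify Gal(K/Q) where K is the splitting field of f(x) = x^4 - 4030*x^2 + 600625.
Gal(K/Q) = Z/2Z (cyclic of order 2)

f factors as (x^2 - 155)(x^2 - 3875), so the splitting field is K = Q(sqrt(155), sqrt(3875)). The squarefree part of 155 is 155 and the squarefree part of 3875 is also 155, so sqrt(155) and sqrt(3875) are both rational multiples of sqrt(155). Hence Q(sqrt(155)) = Q(sqrt(3875)) = Q(sqrt(155)), and the splitting field collapses to a single degree-2 extension with Galois group Z/2Z.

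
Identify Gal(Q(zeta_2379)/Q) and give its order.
|Gal(Q(zeta_2379)/Q)| = phi(2379) = 1440; group ≅ (Z/2379Z)^* ≅ Z/2Z × Z/12Z × Z/60Z

The n-th cyclotomic polynomial Φ_2379(x) is the minimal polynomial of zeta_2379 over Q and has degree phi(2379) = 1440. So Q(zeta_2379) is a degree-1440 Galois extension with Galois group (Z/2379Z)^*. By CRT, (Z/2379Z)^* ≅ (Z/3Z)^* × (Z/13Z)^* × (Z/61Z)^*. Each prime-power unit group is (Z/3Z)^* ≅ Z/2Z; (Z/13Z)^* ≅ Z/12Z; (Z/61Z)^* ≅ Z/60Z. Hence Gal(Q(zeta_2379)/Q) ≅ Z/2Z × Z/12Z × Z/60Z.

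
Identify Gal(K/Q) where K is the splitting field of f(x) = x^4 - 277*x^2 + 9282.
Gal(K/Q) = V_4 (Klein four-group, Z/2Z × Z/2Z)

f factors as (x^2 - 238)(x^2 - 39), so the splitting field is K = Q(sqrt(238), sqrt(39)). The elements 238, 39, 9282 are all non-squares in Q, so sqrt(238) and sqrt(39) generate independent quadratic extensions. Thus [K:Q] = 4 and Gal(K/Q) is generated by the two order-2 automorphisms sqrt(238) ↦ -sqrt(238) and sqrt(39) ↦ -sqrt(39), giving V_4.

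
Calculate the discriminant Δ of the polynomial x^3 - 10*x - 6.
Δ = 3028

For a depressed cubic x^3 + p x + q the discriminant is Δ = -4 p^3 - 27 q^2 = -4*(-10)^3 - 27*(-6)^2 = 4000 - 972 = 3028.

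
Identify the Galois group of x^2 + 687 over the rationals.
Gal(K/Q) = Z/2Z (cyclic of order 2)

x^2 + 687 is irreducible over Q since -687 is not a rational square. The splitting field Q(sqrt(-687)) has degree 2 over Q, and its unique nontrivial automorphism is sqrt(-687) ↦ -sqrt(-687). Hence Gal(Q(sqrt(-687))/Q) = Z/2Z.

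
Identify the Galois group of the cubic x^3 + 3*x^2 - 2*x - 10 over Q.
Gal(K/Q) = S_3 (symmetric group of order 6)

Compute the discriminant of x^3 + (3)*x^2 + (-2)*x + (-10): Δ = -472. Since Δ is not a rational square, the Galois group is not contained in A_3; it must be the full S_3 (irreducibility of the cubic rules out anything smaller).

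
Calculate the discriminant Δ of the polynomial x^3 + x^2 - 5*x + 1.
Δ = 404

For x^3 + a x^2 + b x + c the discriminant is Δ = 18 a b c - 4 a^3 c + a^2 b^2 - 4 b^3 - 27 c^2.
Plug a = 1, b = -5, c = 1:
  18*(1)*(-5)*(1) - 4*(1)^3*(1) + (1)^2*(-5)^2 - 4*(-5)^3 - 27*(1)^2
  = -90 + (-4) + 25 + (500) + (-27)
  = 404.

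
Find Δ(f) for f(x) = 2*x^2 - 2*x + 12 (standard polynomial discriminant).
Δ = -92

For a quadratic a x^2 + b x + c the discriminant is Δ = b^2 - 4ac = (-2)^2 - 4*(2)*(12) = 4 - (96) = -92.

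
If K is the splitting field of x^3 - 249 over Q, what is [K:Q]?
[K:Q] = 6

x^3 - 249 has one real root r = 249^(1/3) and two complex roots r*zeta_3, r*zeta_3^2 where zeta_3 = e^(2*pi*i/3). The splitting field is Q(r, zeta_3). [Q(r):Q] = 3 and [Q(zeta_3):Q] = 2 with gcd = 1, so [Q(r, zeta_3):Q] = 3 * 2 = 6.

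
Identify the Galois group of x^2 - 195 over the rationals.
Gal(K/Q) = Z/2Z (cyclic of order 2)

x^2 - 195 is irreducible over Q since 195 is not a rational square. The splitting field Q(sqrt(195)) has degree 2 over Q, and its unique nontrivial automorphism is sqrt(195) ↦ -sqrt(195). Hence Gal(Q(sqrt(195))/Q) = Z/2Z.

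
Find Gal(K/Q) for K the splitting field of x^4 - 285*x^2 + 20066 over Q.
Gal(K/Q) = V_4 (Klein four-group, Z/2Z × Z/2Z)

f factors as (x^2 - 158)(x^2 - 127), so the splitting field is K = Q(sqrt(158), sqrt(127)). The elements 158, 127, 20066 are all non-squares in Q, so sqrt(158) and sqrt(127) generate independent quadratic extensions. Thus [K:Q] = 4 and Gal(K/Q) is generated by the two order-2 automorphisms sqrt(158) ↦ -sqrt(158) and sqrt(127) ↦ -sqrt(127), giving V_4.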